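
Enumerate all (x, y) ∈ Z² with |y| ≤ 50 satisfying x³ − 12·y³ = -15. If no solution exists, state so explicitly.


The equation is x³ - 12y³ = -15. For fixed y, x³ = 12·y³ − 15, so a solution requires the RHS to be a perfect cube.
Strategy: iterate y from -50 to 50, compute RHS = 12·y³ − 15, and check whether it is a (positive or negative) perfect cube.
Check small values of y:
  y = 0: RHS = -15 is not a perfect cube.
  y = 1: RHS = -3 is not a perfect cube.
  y = -1: RHS = -27 = (-3)³ ⇒ x = -3 works.
  y = 2: RHS = 81 is not a perfect cube.
  y = -2: RHS = -111 is not a perfect cube.
  y = 3: RHS = 309 is not a perfect cube.
  y = -3: RHS = -339 is not a perfect cube.
Continuing the search up to |y| = 50 finds no further solutions beyond those listed.
Collected solutions: (-3, -1).

Solutions (with |y| ≤ 50): (-3, -1).


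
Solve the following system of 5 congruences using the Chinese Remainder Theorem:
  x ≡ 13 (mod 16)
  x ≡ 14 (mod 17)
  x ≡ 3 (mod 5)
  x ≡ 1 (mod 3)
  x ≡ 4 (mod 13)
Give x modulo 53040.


Product of moduli M = 16 · 17 · 5 · 3 · 13 = 53040.
Merge one congruence at a time:
  Start: x ≡ 13 (mod 16).
  Combine with x ≡ 14 (mod 17); new modulus lcm = 272.
    Write x = 13 + 16·t and substitute into x ≡ 14 (mod 17): 16·t ≡ 14 − 13 = 1 (mod 17).
    The inverse of 16 mod 17 is 16 (since 16·16 = 256 = 15·17 + 1), so t ≡ 16·1 = 16 ≡ 16 (mod 17).
    Then x = 13 + 16·16 = 269, valid modulo lcm(16, 17) = 272: x ≡ 269 (mod 272).
  Combine with x ≡ 3 (mod 5); new modulus lcm = 1360.
    Write x = 269 + 272·t and substitute into x ≡ 3 (mod 5): 272·t ≡ 3 − 269 = -266 (mod 5).
    Reduce coefficients mod 5: 2·t ≡ 4 (mod 5).
    The inverse of 2 mod 5 is 3 (since 2·3 = 6 = 1·5 + 1), so t ≡ 3·4 = 12 ≡ 2 (mod 5).
    Then x = 269 + 272·2 = 813, valid modulo lcm(272, 5) = 1360: x ≡ 813 (mod 1360).
  Combine with x ≡ 1 (mod 3); new modulus lcm = 4080.
    Write x = 813 + 1360·t and substitute into x ≡ 1 (mod 3): 1360·t ≡ 1 − 813 = -812 (mod 3).
    Reduce coefficients mod 3: 1·t ≡ 1 (mod 3).
    So t ≡ 1 (mod 3).
    Then x = 813 + 1360·1 = 2173, valid modulo lcm(1360, 3) = 4080: x ≡ 2173 (mod 4080).
  Combine with x ≡ 4 (mod 13); new modulus lcm = 53040.
    Write x = 2173 + 4080·t and substitute into x ≡ 4 (mod 13): 4080·t ≡ 4 − 2173 = -2169 (mod 13).
    Reduce coefficients mod 13: 11·t ≡ 2 (mod 13).
    The inverse of 11 mod 13 is 6 (since 11·6 = 66 = 5·13 + 1), so t ≡ 6·2 = 12 ≡ 12 (mod 13).
    Then x = 2173 + 4080·12 = 51133, valid modulo lcm(4080, 13) = 53040: x ≡ 51133 (mod 53040).
Verify against each original: 51133 mod 16 = 13, 51133 mod 17 = 14, 51133 mod 5 = 3, 51133 mod 3 = 1, 51133 mod 13 = 4.

x ≡ 51133 (mod 53040).


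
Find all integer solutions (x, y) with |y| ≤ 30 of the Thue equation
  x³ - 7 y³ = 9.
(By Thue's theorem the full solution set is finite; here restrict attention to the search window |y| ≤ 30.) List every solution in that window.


The equation is x³ - 7y³ = 9. For fixed y, x³ = 7·y³ + 9, so a solution requires the RHS to be a perfect cube.
Strategy: iterate y from -30 to 30, compute RHS = 7·y³ + 9, and check whether it is a (positive or negative) perfect cube.
Check small values of y:
  y = 0: RHS = 9 is not a perfect cube.
  y = 1: RHS = 16 is not a perfect cube.
  y = -1: RHS = 2 is not a perfect cube.
  y = 2: RHS = 65 is not a perfect cube.
  y = -2: RHS = -47 is not a perfect cube.
  y = 3: RHS = 198 is not a perfect cube.
  y = -3: RHS = -180 is not a perfect cube.
Continuing the search up to |y| = 30 finds no solutions either.
No (x, y) in the scanned range satisfies the equation.

No integer solutions with |y| ≤ 30.


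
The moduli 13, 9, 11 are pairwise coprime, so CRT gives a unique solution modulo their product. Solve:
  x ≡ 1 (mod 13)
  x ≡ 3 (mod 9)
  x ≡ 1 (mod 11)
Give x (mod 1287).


Moduli 13, 9, 11 are pairwise coprime; by CRT there is a unique solution modulo M = 13 · 9 · 11 = 1287.
Solve pairwise, accumulating the modulus:
  Start with x ≡ 1 (mod 13).
  Combine with x ≡ 3 (mod 9): since gcd(13, 9) = 1, we get a unique residue mod 117.
    Write x = 1 + 13·t and substitute into x ≡ 3 (mod 9): 13·t ≡ 3 − 1 = 2 (mod 9).
    Reduce coefficients mod 9: 4·t ≡ 2 (mod 9).
    The inverse of 4 mod 9 is 7 (since 4·7 = 28 = 3·9 + 1), so t ≡ 7·2 = 14 ≡ 5 (mod 9).
    Then x = 1 + 13·5 = 66, valid modulo lcm(13, 9) = 117: x ≡ 66 (mod 117).
  Combine with x ≡ 1 (mod 11): since gcd(117, 11) = 1, we get a unique residue mod 1287.
    Write x = 66 + 117·t and substitute into x ≡ 1 (mod 11): 117·t ≡ 1 − 66 = -65 (mod 11).
    Reduce coefficients mod 11: 7·t ≡ 1 (mod 11).
    The inverse of 7 mod 11 is 8 (since 7·8 = 56 = 5·11 + 1), so t ≡ 8·1 = 8 ≡ 8 (mod 11).
    Then x = 66 + 117·8 = 1002, valid modulo lcm(117, 11) = 1287: x ≡ 1002 (mod 1287).
Verify: 1002 mod 13 = 1 ✓, 1002 mod 9 = 3 ✓, 1002 mod 11 = 1 ✓.

x ≡ 1002 (mod 1287).


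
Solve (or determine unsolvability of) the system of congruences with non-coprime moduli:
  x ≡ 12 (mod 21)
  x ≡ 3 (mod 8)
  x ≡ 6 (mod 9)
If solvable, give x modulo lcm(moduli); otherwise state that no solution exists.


Moduli 21, 8, 9 are not pairwise coprime, so CRT works modulo lcm(m_i) when all pairwise compatibility conditions hold.
Pairwise compatibility: gcd(m_i, m_j) must divide a_i - a_j for every pair.
Merge one congruence at a time:
  Start: x ≡ 12 (mod 21).
  Combine with x ≡ 3 (mod 8): gcd(21, 8) = 1; 3 - 12 = -9, which IS divisible by 1, so compatible.
    Write x = 12 + 21·t and substitute into x ≡ 3 (mod 8): 21·t ≡ 3 − 12 = -9 (mod 8).
    Reduce coefficients mod 8: 5·t ≡ 7 (mod 8).
    The inverse of 5 mod 8 is 5 (since 5·5 = 25 = 3·8 + 1), so t ≡ 5·7 = 35 ≡ 3 (mod 8).
    Then x = 12 + 21·3 = 75, valid modulo lcm(21, 8) = 168: x ≡ 75 (mod 168).
  Combine with x ≡ 6 (mod 9): gcd(168, 9) = 3; 6 - 75 = -69, which IS divisible by 3, so compatible.
    Write x = 75 + 168·t and substitute into x ≡ 6 (mod 9): 168·t ≡ 6 − 75 = -69 (mod 9).
    Divide the congruence (and modulus) by g = 3: 56·t ≡ -23 (mod 3).
    Reduce coefficients mod 3: 2·t ≡ 1 (mod 3).
    The inverse of 2 mod 3 is 2 (since 2·2 = 4 = 1·3 + 1), so t ≡ 2·1 = 2 ≡ 2 (mod 3).
    Then x = 75 + 168·2 = 411, valid modulo lcm(168, 9) = 504: x ≡ 411 (mod 504).
Verify: 411 mod 21 = 12, 411 mod 8 = 3, 411 mod 9 = 6.

x ≡ 411 (mod 504).


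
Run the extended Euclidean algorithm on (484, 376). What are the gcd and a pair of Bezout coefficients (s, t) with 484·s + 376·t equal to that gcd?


Euclidean algorithm on (484, 376) — divide until remainder is 0:
  484 = 1 · 376 + 108
  376 = 3 · 108 + 52
  108 = 2 · 52 + 4
  52 = 13 · 4 + 0
gcd(484, 376) = 4.
Track Bezout coefficients alongside the remainders: start with r₀ = 484 = a·1 + b·0 (s = 1, t = 0) and r₁ = 376 = a·0 + b·1 (s = 0, t = 1); each new remainder r_{k+1} = r_{k-1} − q_k·r_k inherits s_{k+1} = s_{k-1} − q_k·s_k, t_{k+1} = t_{k-1} − q_k·t_k, so r_k = a·s_k + b·t_k at every step:
  q = 1: r = 108, s = 1 − 1·0 = 1, t = 0 − 1·1 = -1  (check: 484·1 + 376·(-1) = 108)
  q = 3: r = 52, s = 0 − 3·1 = -3, t = 1 − 3·(-1) = 4  (check: 484·(-3) + 376·4 = 52)
  q = 2: r = 4, s = 1 − 2·(-3) = 7, t = -1 − 2·4 = -9  (check: 484·7 + 376·(-9) = 4)
The row with r = 4 (the gcd) gives the Bezout coefficients s = 7, t = -9.
Result: 484 · (7) + 376 · (-9) = 4.

gcd(484, 376) = 4; s = 7, t = -9 (check: 484·7 + 376·(-9) = 4).


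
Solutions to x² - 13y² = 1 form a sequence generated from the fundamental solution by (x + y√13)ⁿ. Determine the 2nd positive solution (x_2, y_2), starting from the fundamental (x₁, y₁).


Step 1: Find the fundamental solution (x₁, y₁) of x² - 13y² = 1.
  Expand √13 as a continued fraction. a₀ = ⌊√13⌋ = 3; iterate m_{k+1} = d_k·a_k − m_k, d_{k+1} = (13 − m_{k+1}²)/d_k, a_{k+1} = ⌊(a₀ + m_{k+1})/d_{k+1}⌋ (starting m₀ = 0, d₀ = 1), with convergents p_k = a_k·p_{k-1} + p_{k-2}, q_k = a_k·q_{k-1} + q_{k-2} (p₋₁ = 1, q₋₁ = 0):
  k = 0: a₀ = 3; p₀/q₀ = 3/1; p₀² − 13·q₀² = 9 − 13 = -4.
  k = 1: m = 3, d = 4, a = ⌊(3 + 3)/4⌋ = 1; p/q = (1·3 + 1)/(1·1 + 0) = 4/1; p² − 13·q² = 16 − 13 = 3.
  k = 2: m = 1, d = 3, a = ⌊(3 + 1)/3⌋ = 1; p/q = (1·4 + 3)/(1·1 + 1) = 7/2; p² − 13·q² = 49 − 52 = -3.
  k = 3: m = 2, d = 3, a = ⌊(3 + 2)/3⌋ = 1; p/q = (1·7 + 4)/(1·2 + 1) = 11/3; p² − 13·q² = 121 − 117 = 4.
  k = 4: m = 1, d = 4, a = ⌊(3 + 1)/4⌋ = 1; p/q = (1·11 + 7)/(1·3 + 2) = 18/5; p² − 13·q² = 324 − 325 = -1.
  k = 5: m = 3, d = 1, a = ⌊(3 + 3)/1⌋ = 6; p/q = (6·18 + 11)/(6·5 + 3) = 119/33; p² − 13·q² = 14161 − 14157 = 4.
  k = 6: m = 3, d = 4, a = ⌊(3 + 3)/4⌋ = 1; p/q = (1·119 + 18)/(1·33 + 5) = 137/38; p² − 13·q² = 18769 − 18772 = -3.
  k = 7: m = 1, d = 3, a = ⌊(3 + 1)/3⌋ = 1; p/q = (1·137 + 119)/(1·38 + 33) = 256/71; p² − 13·q² = 65536 − 65533 = 3.
  k = 8: m = 2, d = 3, a = ⌊(3 + 2)/3⌋ = 1; p/q = (1·256 + 137)/(1·71 + 38) = 393/109; p² − 13·q² = 154449 − 154453 = -4.
  k = 9: m = 1, d = 4, a = ⌊(3 + 1)/4⌋ = 1; p/q = (1·393 + 256)/(1·109 + 71) = 649/180; p² − 13·q² = 421201 − 421200 = 1.
  The first convergent with p² − 13·q² = 1 gives the fundamental solution (x₁, y₁) = (649, 180).
Step 2: Apply the recurrence (x_{n+1}, y_{n+1}) = (x₁x_n + 13y₁y_n, x₁y_n + y₁x_n) repeatedly.
  From (x_1, y_1) = (649, 180): x_2 = 649·649 + 13·180·180 = 842401; y_2 = 649·180 + 180·649 = 233640.
Step 3: Verify x_2² - 13·y_2² = 709639444801 - 709639444800 = 1 (should be 1). ✓

(x_1, y_1) = (649, 180); (x_2, y_2) = (842401, 233640).


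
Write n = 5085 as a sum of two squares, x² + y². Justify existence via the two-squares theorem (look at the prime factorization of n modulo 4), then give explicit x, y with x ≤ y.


Step 1: Factor n = 5085 = 3^2 · 5 · 113.
Step 2: Check the mod-4 condition on each prime factor: 3 ≡ 3 (mod 4), exponent 2 (must be even); 5 ≡ 1 (mod 4), exponent 1; 113 ≡ 1 (mod 4), exponent 1.
All primes ≡ 3 (mod 4) appear to even exponent (or don't appear), so by the two-squares theorem n IS expressible as a sum of two squares.
Step 3: Build a representation. Group n = k² · m with k = 3 and m = 5 · 113 = 565 (a product of primes ≡ 1 (mod 4)); a representation of m scales to one of n via (k·x)² + (k·y)² = k²(x² + y²). Each prime p ≡ 1 (mod 4) is itself a sum of two squares; find a² by testing p − a² for a perfect square:
  5: 5 − 1² = 4 = 2² ⇒ 5 = 1² + 2².
  113: 113 − 1² = 112, 113 − 2² = 109, 113 − 3² = 104, 113 − 4² = 97, 113 − 5² = 88, 113 − 6² = 77, 113 − 7² = 64 = 8² ⇒ 113 = 7² + 8².
  Combine using the Brahmagupta–Fibonacci identity (a² + b²)(c² + d²) = (ac − bd)² + (ad + bc)² = (ac + bd)² + (ad − bc)²:
  5 · 113 = 565: from (1² + 2²)(7² + 8²), take (1·7 − 2·8, 1·8 + 2·7) = (7 − 16, 8 + 14) = (-9, 22); dropping signs (only squares matter) gives (9, 22); check 9² + 22² = 81 + 484 = 565 ✓.
  Scale by k = 3: (3·9, 3·22) = (27, 66).
Step 4: Order so x ≤ y and verify: 27² + 66² = 729 + 4356 = 5085 = n. ✓

n = 5085 = 27² + 66² (one valid representation with x ≤ y).


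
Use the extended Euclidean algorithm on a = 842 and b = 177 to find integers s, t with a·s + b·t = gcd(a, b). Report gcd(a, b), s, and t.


Euclidean algorithm on (842, 177) — divide until remainder is 0:
  842 = 4 · 177 + 134
  177 = 1 · 134 + 43
  134 = 3 · 43 + 5
  43 = 8 · 5 + 3
  5 = 1 · 3 + 2
  3 = 1 · 2 + 1
  2 = 2 · 1 + 0
gcd(842, 177) = 1.
Track Bezout coefficients alongside the remainders: start with r₀ = 842 = a·1 + b·0 (s = 1, t = 0) and r₁ = 177 = a·0 + b·1 (s = 0, t = 1); each new remainder r_{k+1} = r_{k-1} − q_k·r_k inherits s_{k+1} = s_{k-1} − q_k·s_k, t_{k+1} = t_{k-1} − q_k·t_k, so r_k = a·s_k + b·t_k at every step:
  q = 4: r = 134, s = 1 − 4·0 = 1, t = 0 − 4·1 = -4  (check: 842·1 + 177·(-4) = 134)
  q = 1: r = 43, s = 0 − 1·1 = -1, t = 1 − 1·(-4) = 5  (check: 842·(-1) + 177·5 = 43)
  q = 3: r = 5, s = 1 − 3·(-1) = 4, t = -4 − 3·5 = -19  (check: 842·4 + 177·(-19) = 5)
  q = 8: r = 3, s = -1 − 8·4 = -33, t = 5 − 8·(-19) = 157  (check: 842·(-33) + 177·157 = 3)
  q = 1: r = 2, s = 4 − 1·(-33) = 37, t = -19 − 1·157 = -176  (check: 842·37 + 177·(-176) = 2)
  q = 1: r = 1, s = -33 − 1·37 = -70, t = 157 − 1·(-176) = 333  (check: 842·(-70) + 177·333 = 1)
The row with r = 1 (the gcd) gives the Bezout coefficients s = -70, t = 333.
Result: 842 · (-70) + 177 · (333) = 1.

gcd(842, 177) = 1; s = -70, t = 333 (check: 842·(-70) + 177·333 = 1).


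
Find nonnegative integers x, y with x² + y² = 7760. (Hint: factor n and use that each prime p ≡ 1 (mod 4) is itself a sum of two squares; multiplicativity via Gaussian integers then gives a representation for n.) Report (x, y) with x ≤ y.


Step 1: Factor n = 7760 = 2^4 · 5 · 97.
Step 2: Check the mod-4 condition on each prime factor: 2 = 2 (special); 5 ≡ 1 (mod 4), exponent 1; 97 ≡ 1 (mod 4), exponent 1.
All primes ≡ 3 (mod 4) appear to even exponent (or don't appear), so by the two-squares theorem n IS expressible as a sum of two squares.
Step 3: Build a representation. Group n = k² · m with k = 4 and m = 5 · 97 = 485 (a product of primes ≡ 1 (mod 4)); a representation of m scales to one of n via (k·x)² + (k·y)² = k²(x² + y²). Each prime p ≡ 1 (mod 4) is itself a sum of two squares; find a² by testing p − a² for a perfect square:
  5: 5 − 1² = 4 = 2² ⇒ 5 = 1² + 2².
  97: 97 − 1² = 96, 97 − 2² = 93, 97 − 3² = 88, 97 − 4² = 81 = 9² ⇒ 97 = 4² + 9².
  Combine using the Brahmagupta–Fibonacci identity (a² + b²)(c² + d²) = (ac − bd)² + (ad + bc)² = (ac + bd)² + (ad − bc)²:
  5 · 97 = 485: from (1² + 2²)(4² + 9²), take (1·4 − 2·9, 1·9 + 2·4) = (4 − 18, 9 + 8) = (-14, 17); dropping signs (only squares matter) gives (14, 17); check 14² + 17² = 196 + 289 = 485 ✓.
  Scale by k = 4: (4·14, 4·17) = (56, 68).
Step 4: Order so x ≤ y and verify: 56² + 68² = 3136 + 4624 = 7760 = n. ✓

n = 7760 = 56² + 68² (one valid representation with x ≤ y).


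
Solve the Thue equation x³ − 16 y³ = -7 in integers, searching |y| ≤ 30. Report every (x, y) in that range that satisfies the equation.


The equation is x³ - 16y³ = -7. For fixed y, x³ = 16·y³ − 7, so a solution requires the RHS to be a perfect cube.
Strategy: iterate y from -30 to 30, compute RHS = 16·y³ − 7, and check whether it is a (positive or negative) perfect cube.
Check small values of y:
  y = 0: RHS = -7 is not a perfect cube.
  y = 1: RHS = 9 is not a perfect cube.
  y = -1: RHS = -23 is not a perfect cube.
  y = 2: RHS = 121 is not a perfect cube.
  y = -2: RHS = -135 is not a perfect cube.
  y = 3: RHS = 425 is not a perfect cube.
  y = -3: RHS = -439 is not a perfect cube.
Continuing the search up to |y| = 30 finds no solutions either.
No (x, y) in the scanned range satisfies the equation.

No integer solutions with |y| ≤ 30.


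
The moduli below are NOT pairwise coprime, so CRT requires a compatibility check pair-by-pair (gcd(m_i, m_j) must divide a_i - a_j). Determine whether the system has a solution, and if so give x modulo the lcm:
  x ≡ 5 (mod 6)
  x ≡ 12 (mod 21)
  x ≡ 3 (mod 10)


Moduli 6, 21, 10 are not pairwise coprime, so CRT works modulo lcm(m_i) when all pairwise compatibility conditions hold.
Pairwise compatibility: gcd(m_i, m_j) must divide a_i - a_j for every pair.
Merge one congruence at a time:
  Start: x ≡ 5 (mod 6).
  Combine with x ≡ 12 (mod 21): gcd(6, 21) = 3, and 12 - 5 = 7 is NOT divisible by 3.
    ⇒ system is inconsistent (no integer solution).

No solution (the system is inconsistent).


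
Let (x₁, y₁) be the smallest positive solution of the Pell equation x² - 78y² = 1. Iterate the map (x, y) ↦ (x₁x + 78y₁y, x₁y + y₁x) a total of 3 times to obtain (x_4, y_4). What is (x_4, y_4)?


Step 1: Find the fundamental solution (x₁, y₁) of x² - 78y² = 1.
  Expand √78 as a continued fraction. a₀ = ⌊√78⌋ = 8; iterate m_{k+1} = d_k·a_k − m_k, d_{k+1} = (78 − m_{k+1}²)/d_k, a_{k+1} = ⌊(a₀ + m_{k+1})/d_{k+1}⌋ (starting m₀ = 0, d₀ = 1), with convergents p_k = a_k·p_{k-1} + p_{k-2}, q_k = a_k·q_{k-1} + q_{k-2} (p₋₁ = 1, q₋₁ = 0):
  k = 0: a₀ = 8; p₀/q₀ = 8/1; p₀² − 78·q₀² = 64 − 78 = -14.
  k = 1: m = 8, d = 14, a = ⌊(8 + 8)/14⌋ = 1; p/q = (1·8 + 1)/(1·1 + 0) = 9/1; p² − 78·q² = 81 − 78 = 3.
  k = 2: m = 6, d = 3, a = ⌊(8 + 6)/3⌋ = 4; p/q = (4·9 + 8)/(4·1 + 1) = 44/5; p² − 78·q² = 1936 − 1950 = -14.
  k = 3: m = 6, d = 14, a = ⌊(8 + 6)/14⌋ = 1; p/q = (1·44 + 9)/(1·5 + 1) = 53/6; p² − 78·q² = 2809 − 2808 = 1.
  The first convergent with p² − 78·q² = 1 gives the fundamental solution (x₁, y₁) = (53, 6).
Step 2: Apply the recurrence (x_{n+1}, y_{n+1}) = (x₁x_n + 78y₁y_n, x₁y_n + y₁x_n) repeatedly.
  From (x_1, y_1) = (53, 6): x_2 = 53·53 + 78·6·6 = 5617; y_2 = 53·6 + 6·53 = 636.
  From (x_2, y_2) = (5617, 636): x_3 = 53·5617 + 78·6·636 = 595349; y_3 = 53·636 + 6·5617 = 67410.
  From (x_3, y_3) = (595349, 67410): x_4 = 53·595349 + 78·6·67410 = 63101377; y_4 = 53·67410 + 6·595349 = 7144824.
Step 3: Verify x_4² - 78·y_4² = 3981783779296129 - 3981783779296128 = 1 (should be 1). ✓

(x_1, y_1) = (53, 6); (x_4, y_4) = (63101377, 7144824).


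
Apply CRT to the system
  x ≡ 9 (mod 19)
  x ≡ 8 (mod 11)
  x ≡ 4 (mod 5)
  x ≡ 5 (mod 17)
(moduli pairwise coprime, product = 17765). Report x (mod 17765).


Product of moduli M = 19 · 11 · 5 · 17 = 17765.
Merge one congruence at a time:
  Start: x ≡ 9 (mod 19).
  Combine with x ≡ 8 (mod 11); new modulus lcm = 209.
    Write x = 9 + 19·t and substitute into x ≡ 8 (mod 11): 19·t ≡ 8 − 9 = -1 (mod 11).
    Reduce coefficients mod 11: 8·t ≡ 10 (mod 11).
    The inverse of 8 mod 11 is 7 (since 8·7 = 56 = 5·11 + 1), so t ≡ 7·10 = 70 ≡ 4 (mod 11).
    Then x = 9 + 19·4 = 85, valid modulo lcm(19, 11) = 209: x ≡ 85 (mod 209).
  Combine with x ≡ 4 (mod 5); new modulus lcm = 1045.
    Write x = 85 + 209·t and substitute into x ≡ 4 (mod 5): 209·t ≡ 4 − 85 = -81 (mod 5).
    Reduce coefficients mod 5: 4·t ≡ 4 (mod 5).
    The inverse of 4 mod 5 is 4 (since 4·4 = 16 = 3·5 + 1), so t ≡ 4·4 = 16 ≡ 1 (mod 5).
    Then x = 85 + 209·1 = 294, valid modulo lcm(209, 5) = 1045: x ≡ 294 (mod 1045).
  Combine with x ≡ 5 (mod 17); new modulus lcm = 17765.
    Write x = 294 + 1045·t and substitute into x ≡ 5 (mod 17): 1045·t ≡ 5 − 294 = -289 (mod 17).
    Reduce coefficients mod 17: 8·t ≡ 0 (mod 17).
    The inverse of 8 mod 17 is 15 (since 8·15 = 120 = 7·17 + 1), so t ≡ 15·0 = 0 ≡ 0 (mod 17).
    Then x = 294 + 1045·0 = 294, valid modulo lcm(1045, 17) = 17765: x ≡ 294 (mod 17765).
Verify against each original: 294 mod 19 = 9, 294 mod 11 = 8, 294 mod 5 = 4, 294 mod 17 = 5.

x ≡ 294 (mod 17765).


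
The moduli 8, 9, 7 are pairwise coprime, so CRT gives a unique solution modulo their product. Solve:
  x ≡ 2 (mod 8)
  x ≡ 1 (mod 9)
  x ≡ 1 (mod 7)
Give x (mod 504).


Moduli 8, 9, 7 are pairwise coprime; by CRT there is a unique solution modulo M = 8 · 9 · 7 = 504.
Solve pairwise, accumulating the modulus:
  Start with x ≡ 2 (mod 8).
  Combine with x ≡ 1 (mod 9): since gcd(8, 9) = 1, we get a unique residue mod 72.
    Write x = 2 + 8·t and substitute into x ≡ 1 (mod 9): 8·t ≡ 1 − 2 = -1 (mod 9).
    Reduce coefficients mod 9: 8·t ≡ 8 (mod 9).
    The inverse of 8 mod 9 is 8 (since 8·8 = 64 = 7·9 + 1), so t ≡ 8·8 = 64 ≡ 1 (mod 9).
    Then x = 2 + 8·1 = 10, valid modulo lcm(8, 9) = 72: x ≡ 10 (mod 72).
  Combine with x ≡ 1 (mod 7): since gcd(72, 7) = 1, we get a unique residue mod 504.
    Write x = 10 + 72·t and substitute into x ≡ 1 (mod 7): 72·t ≡ 1 − 10 = -9 (mod 7).
    Reduce coefficients mod 7: 2·t ≡ 5 (mod 7).
    The inverse of 2 mod 7 is 4 (since 2·4 = 8 = 1·7 + 1), so t ≡ 4·5 = 20 ≡ 6 (mod 7).
    Then x = 10 + 72·6 = 442, valid modulo lcm(72, 7) = 504: x ≡ 442 (mod 504).
Verify: 442 mod 8 = 2 ✓, 442 mod 9 = 1 ✓, 442 mod 7 = 1 ✓.

x ≡ 442 (mod 504).


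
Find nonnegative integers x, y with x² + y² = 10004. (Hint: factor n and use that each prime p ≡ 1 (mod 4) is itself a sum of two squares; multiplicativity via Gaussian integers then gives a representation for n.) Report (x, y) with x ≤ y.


Step 1: Factor n = 10004 = 2^2 · 41 · 61.
Step 2: Check the mod-4 condition on each prime factor: 2 = 2 (special); 41 ≡ 1 (mod 4), exponent 1; 61 ≡ 1 (mod 4), exponent 1.
All primes ≡ 3 (mod 4) appear to even exponent (or don't appear), so by the two-squares theorem n IS expressible as a sum of two squares.
Step 3: Build a representation. Group n = k² · m with k = 2 and m = 41 · 61 = 2501 (a product of primes ≡ 1 (mod 4)); a representation of m scales to one of n via (k·x)² + (k·y)² = k²(x² + y²). Each prime p ≡ 1 (mod 4) is itself a sum of two squares; find a² by testing p − a² for a perfect square:
  41: 41 − 1² = 40, 41 − 2² = 37, 41 − 3² = 32, 41 − 4² = 25 = 5² ⇒ 41 = 4² + 5².
  61: 61 − 1² = 60, 61 − 2² = 57, 61 − 3² = 52, 61 − 4² = 45, 61 − 5² = 36 = 6² ⇒ 61 = 5² + 6².
  Combine using the Brahmagupta–Fibonacci identity (a² + b²)(c² + d²) = (ac − bd)² + (ad + bc)² = (ac + bd)² + (ad − bc)²:
  41 · 61 = 2501: from (4² + 5²)(5² + 6²), take (4·5 − 5·6, 4·6 + 5·5) = (20 − 30, 24 + 25) = (-10, 49); dropping signs (only squares matter) gives (10, 49); check 10² + 49² = 100 + 2401 = 2501 ✓.
  Scale by k = 2: (2·10, 2·49) = (20, 98).
Step 4: Order so x ≤ y and verify: 20² + 98² = 400 + 9604 = 10004 = n. ✓

n = 10004 = 20² + 98² (one valid representation with x ≤ y).


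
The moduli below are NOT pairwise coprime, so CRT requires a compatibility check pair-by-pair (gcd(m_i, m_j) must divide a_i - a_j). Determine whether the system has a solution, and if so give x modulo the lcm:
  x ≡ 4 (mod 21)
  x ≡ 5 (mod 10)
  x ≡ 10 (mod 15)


Moduli 21, 10, 15 are not pairwise coprime, so CRT works modulo lcm(m_i) when all pairwise compatibility conditions hold.
Pairwise compatibility: gcd(m_i, m_j) must divide a_i - a_j for every pair.
Merge one congruence at a time:
  Start: x ≡ 4 (mod 21).
  Combine with x ≡ 5 (mod 10): gcd(21, 10) = 1; 5 - 4 = 1, which IS divisible by 1, so compatible.
    Write x = 4 + 21·t and substitute into x ≡ 5 (mod 10): 21·t ≡ 5 − 4 = 1 (mod 10).
    Reduce coefficients mod 10: 1·t ≡ 1 (mod 10).
    So t ≡ 1 (mod 10).
    Then x = 4 + 21·1 = 25, valid modulo lcm(21, 10) = 210: x ≡ 25 (mod 210).
  Combine with x ≡ 10 (mod 15): gcd(210, 15) = 15; 10 - 25 = -15, which IS divisible by 15, so compatible.
    Write x = 25 + 210·t and substitute into x ≡ 10 (mod 15): 210·t ≡ 10 − 25 = -15 (mod 15).
    Divide the congruence (and modulus) by g = 15: 14·t ≡ -1 (mod 1).
    Modulo 1 every t works; take t = 0.
    Then x = 25 + 210·0 = 25, valid modulo lcm(210, 15) = 210: x ≡ 25 (mod 210).
Verify: 25 mod 21 = 4, 25 mod 10 = 5, 25 mod 15 = 10.

x ≡ 25 (mod 210).


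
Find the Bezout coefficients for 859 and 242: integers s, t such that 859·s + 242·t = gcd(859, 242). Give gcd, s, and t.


Euclidean algorithm on (859, 242) — divide until remainder is 0:
  859 = 3 · 242 + 133
  242 = 1 · 133 + 109
  133 = 1 · 109 + 24
  109 = 4 · 24 + 13
  24 = 1 · 13 + 11
  13 = 1 · 11 + 2
  11 = 5 · 2 + 1
  2 = 2 · 1 + 0
gcd(859, 242) = 1.
Track Bezout coefficients alongside the remainders: start with r₀ = 859 = a·1 + b·0 (s = 1, t = 0) and r₁ = 242 = a·0 + b·1 (s = 0, t = 1); each new remainder r_{k+1} = r_{k-1} − q_k·r_k inherits s_{k+1} = s_{k-1} − q_k·s_k, t_{k+1} = t_{k-1} − q_k·t_k, so r_k = a·s_k + b·t_k at every step:
  q = 3: r = 133, s = 1 − 3·0 = 1, t = 0 − 3·1 = -3  (check: 859·1 + 242·(-3) = 133)
  q = 1: r = 109, s = 0 − 1·1 = -1, t = 1 − 1·(-3) = 4  (check: 859·(-1) + 242·4 = 109)
  q = 1: r = 24, s = 1 − 1·(-1) = 2, t = -3 − 1·4 = -7  (check: 859·2 + 242·(-7) = 24)
  q = 4: r = 13, s = -1 − 4·2 = -9, t = 4 − 4·(-7) = 32  (check: 859·(-9) + 242·32 = 13)
  q = 1: r = 11, s = 2 − 1·(-9) = 11, t = -7 − 1·32 = -39  (check: 859·11 + 242·(-39) = 11)
  q = 1: r = 2, s = -9 − 1·11 = -20, t = 32 − 1·(-39) = 71  (check: 859·(-20) + 242·71 = 2)
  q = 5: r = 1, s = 11 − 5·(-20) = 111, t = -39 − 5·71 = -394  (check: 859·111 + 242·(-394) = 1)
The row with r = 1 (the gcd) gives the Bezout coefficients s = 111, t = -394.
Result: 859 · (111) + 242 · (-394) = 1.

gcd(859, 242) = 1; s = 111, t = -394 (check: 859·111 + 242·(-394) = 1).


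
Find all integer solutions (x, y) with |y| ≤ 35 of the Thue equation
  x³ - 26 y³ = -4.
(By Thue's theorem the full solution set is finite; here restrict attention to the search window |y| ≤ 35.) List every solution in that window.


The equation is x³ - 26y³ = -4. For fixed y, x³ = 26·y³ − 4, so a solution requires the RHS to be a perfect cube.
Strategy: iterate y from -35 to 35, compute RHS = 26·y³ − 4, and check whether it is a (positive or negative) perfect cube.
Check small values of y:
  y = 0: RHS = -4 is not a perfect cube.
  y = 1: RHS = 22 is not a perfect cube.
  y = -1: RHS = -30 is not a perfect cube.
  y = 2: RHS = 204 is not a perfect cube.
  y = -2: RHS = -212 is not a perfect cube.
  y = 3: RHS = 698 is not a perfect cube.
  y = -3: RHS = -706 is not a perfect cube.
Continuing the search up to |y| = 35 finds no solutions either.
No (x, y) in the scanned range satisfies the equation.

No integer solutions with |y| ≤ 35.


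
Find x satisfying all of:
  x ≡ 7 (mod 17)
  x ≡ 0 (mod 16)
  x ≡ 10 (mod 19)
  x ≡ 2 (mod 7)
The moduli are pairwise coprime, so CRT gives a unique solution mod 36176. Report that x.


Product of moduli M = 17 · 16 · 19 · 7 = 36176.
Merge one congruence at a time:
  Start: x ≡ 7 (mod 17).
  Combine with x ≡ 0 (mod 16); new modulus lcm = 272.
    Write x = 7 + 17·t and substitute into x ≡ 0 (mod 16): 17·t ≡ 0 − 7 = -7 (mod 16).
    Reduce coefficients mod 16: 1·t ≡ 9 (mod 16).
    So t ≡ 9 (mod 16).
    Then x = 7 + 17·9 = 160, valid modulo lcm(17, 16) = 272: x ≡ 160 (mod 272).
  Combine with x ≡ 10 (mod 19); new modulus lcm = 5168.
    Write x = 160 + 272·t and substitute into x ≡ 10 (mod 19): 272·t ≡ 10 − 160 = -150 (mod 19).
    Reduce coefficients mod 19: 6·t ≡ 2 (mod 19).
    The inverse of 6 mod 19 is 16 (since 6·16 = 96 = 5·19 + 1), so t ≡ 16·2 = 32 ≡ 13 (mod 19).
    Then x = 160 + 272·13 = 3696, valid modulo lcm(272, 19) = 5168: x ≡ 3696 (mod 5168).
  Combine with x ≡ 2 (mod 7); new modulus lcm = 36176.
    Write x = 3696 + 5168·t and substitute into x ≡ 2 (mod 7): 5168·t ≡ 2 − 3696 = -3694 (mod 7).
    Reduce coefficients mod 7: 2·t ≡ 2 (mod 7).
    The inverse of 2 mod 7 is 4 (since 2·4 = 8 = 1·7 + 1), so t ≡ 4·2 = 8 ≡ 1 (mod 7).
    Then x = 3696 + 5168·1 = 8864, valid modulo lcm(5168, 7) = 36176: x ≡ 8864 (mod 36176).
Verify against each original: 8864 mod 17 = 7, 8864 mod 16 = 0, 8864 mod 19 = 10, 8864 mod 7 = 2.

x ≡ 8864 (mod 36176).


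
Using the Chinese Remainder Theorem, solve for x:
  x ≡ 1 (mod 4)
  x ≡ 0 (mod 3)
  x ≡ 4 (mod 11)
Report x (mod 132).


Moduli 4, 3, 11 are pairwise coprime; by CRT there is a unique solution modulo M = 4 · 3 · 11 = 132.
Solve pairwise, accumulating the modulus:
  Start with x ≡ 1 (mod 4).
  Combine with x ≡ 0 (mod 3): since gcd(4, 3) = 1, we get a unique residue mod 12.
    Write x = 1 + 4·t and substitute into x ≡ 0 (mod 3): 4·t ≡ 0 − 1 = -1 (mod 3).
    Reduce coefficients mod 3: 1·t ≡ 2 (mod 3).
    So t ≡ 2 (mod 3).
    Then x = 1 + 4·2 = 9, valid modulo lcm(4, 3) = 12: x ≡ 9 (mod 12).
  Combine with x ≡ 4 (mod 11): since gcd(12, 11) = 1, we get a unique residue mod 132.
    Write x = 9 + 12·t and substitute into x ≡ 4 (mod 11): 12·t ≡ 4 − 9 = -5 (mod 11).
    Reduce coefficients mod 11: 1·t ≡ 6 (mod 11).
    So t ≡ 6 (mod 11).
    Then x = 9 + 12·6 = 81, valid modulo lcm(12, 11) = 132: x ≡ 81 (mod 132).
Verify: 81 mod 4 = 1 ✓, 81 mod 3 = 0 ✓, 81 mod 11 = 4 ✓.

x ≡ 81 (mod 132).


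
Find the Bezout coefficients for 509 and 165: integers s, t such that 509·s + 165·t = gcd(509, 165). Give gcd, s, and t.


Euclidean algorithm on (509, 165) — divide until remainder is 0:
  509 = 3 · 165 + 14
  165 = 11 · 14 + 11
  14 = 1 · 11 + 3
  11 = 3 · 3 + 2
  3 = 1 · 2 + 1
  2 = 2 · 1 + 0
gcd(509, 165) = 1.
Track Bezout coefficients alongside the remainders: start with r₀ = 509 = a·1 + b·0 (s = 1, t = 0) and r₁ = 165 = a·0 + b·1 (s = 0, t = 1); each new remainder r_{k+1} = r_{k-1} − q_k·r_k inherits s_{k+1} = s_{k-1} − q_k·s_k, t_{k+1} = t_{k-1} − q_k·t_k, so r_k = a·s_k + b·t_k at every step:
  q = 3: r = 14, s = 1 − 3·0 = 1, t = 0 − 3·1 = -3  (check: 509·1 + 165·(-3) = 14)
  q = 11: r = 11, s = 0 − 11·1 = -11, t = 1 − 11·(-3) = 34  (check: 509·(-11) + 165·34 = 11)
  q = 1: r = 3, s = 1 − 1·(-11) = 12, t = -3 − 1·34 = -37  (check: 509·12 + 165·(-37) = 3)
  q = 3: r = 2, s = -11 − 3·12 = -47, t = 34 − 3·(-37) = 145  (check: 509·(-47) + 165·145 = 2)
  q = 1: r = 1, s = 12 − 1·(-47) = 59, t = -37 − 1·145 = -182  (check: 509·59 + 165·(-182) = 1)
The row with r = 1 (the gcd) gives the Bezout coefficients s = 59, t = -182.
Result: 509 · (59) + 165 · (-182) = 1.

gcd(509, 165) = 1; s = 59, t = -182 (check: 509·59 + 165·(-182) = 1).


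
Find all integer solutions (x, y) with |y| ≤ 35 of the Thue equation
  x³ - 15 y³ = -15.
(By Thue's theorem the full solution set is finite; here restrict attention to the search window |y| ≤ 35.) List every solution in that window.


The equation is x³ - 15y³ = -15. For fixed y, x³ = 15·y³ − 15, so a solution requires the RHS to be a perfect cube.
Strategy: iterate y from -35 to 35, compute RHS = 15·y³ − 15, and check whether it is a (positive or negative) perfect cube.
Check small values of y:
  y = 0: RHS = -15 is not a perfect cube.
  y = 1: RHS = 0 = (0)³ ⇒ x = 0 works.
  y = -1: RHS = -30 is not a perfect cube.
  y = 2: RHS = 105 is not a perfect cube.
  y = -2: RHS = -135 is not a perfect cube.
  y = 3: RHS = 390 is not a perfect cube.
  y = -3: RHS = -420 is not a perfect cube.
Continuing the search up to |y| = 35 finds no further solutions beyond those listed.
Collected solutions: (0, 1).

Solutions (with |y| ≤ 35): (0, 1).


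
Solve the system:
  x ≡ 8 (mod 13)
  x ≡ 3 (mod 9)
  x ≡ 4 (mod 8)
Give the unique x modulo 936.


Moduli 13, 9, 8 are pairwise coprime; by CRT there is a unique solution modulo M = 13 · 9 · 8 = 936.
Solve pairwise, accumulating the modulus:
  Start with x ≡ 8 (mod 13).
  Combine with x ≡ 3 (mod 9): since gcd(13, 9) = 1, we get a unique residue mod 117.
    Write x = 8 + 13·t and substitute into x ≡ 3 (mod 9): 13·t ≡ 3 − 8 = -5 (mod 9).
    Reduce coefficients mod 9: 4·t ≡ 4 (mod 9).
    The inverse of 4 mod 9 is 7 (since 4·7 = 28 = 3·9 + 1), so t ≡ 7·4 = 28 ≡ 1 (mod 9).
    Then x = 8 + 13·1 = 21, valid modulo lcm(13, 9) = 117: x ≡ 21 (mod 117).
  Combine with x ≡ 4 (mod 8): since gcd(117, 8) = 1, we get a unique residue mod 936.
    Write x = 21 + 117·t and substitute into x ≡ 4 (mod 8): 117·t ≡ 4 − 21 = -17 (mod 8).
    Reduce coefficients mod 8: 5·t ≡ 7 (mod 8).
    The inverse of 5 mod 8 is 5 (since 5·5 = 25 = 3·8 + 1), so t ≡ 5·7 = 35 ≡ 3 (mod 8).
    Then x = 21 + 117·3 = 372, valid modulo lcm(117, 8) = 936: x ≡ 372 (mod 936).
Verify: 372 mod 13 = 8 ✓, 372 mod 9 = 3 ✓, 372 mod 8 = 4 ✓.

x ≡ 372 (mod 936).


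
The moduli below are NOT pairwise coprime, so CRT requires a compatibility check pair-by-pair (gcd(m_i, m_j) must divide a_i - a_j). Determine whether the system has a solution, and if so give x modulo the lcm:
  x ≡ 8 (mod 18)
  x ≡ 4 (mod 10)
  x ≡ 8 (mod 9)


Moduli 18, 10, 9 are not pairwise coprime, so CRT works modulo lcm(m_i) when all pairwise compatibility conditions hold.
Pairwise compatibility: gcd(m_i, m_j) must divide a_i - a_j for every pair.
Merge one congruence at a time:
  Start: x ≡ 8 (mod 18).
  Combine with x ≡ 4 (mod 10): gcd(18, 10) = 2; 4 - 8 = -4, which IS divisible by 2, so compatible.
    Write x = 8 + 18·t and substitute into x ≡ 4 (mod 10): 18·t ≡ 4 − 8 = -4 (mod 10).
    Divide the congruence (and modulus) by g = 2: 9·t ≡ -2 (mod 5).
    Reduce coefficients mod 5: 4·t ≡ 3 (mod 5).
    The inverse of 4 mod 5 is 4 (since 4·4 = 16 = 3·5 + 1), so t ≡ 4·3 = 12 ≡ 2 (mod 5).
    Then x = 8 + 18·2 = 44, valid modulo lcm(18, 10) = 90: x ≡ 44 (mod 90).
  Combine with x ≡ 8 (mod 9): gcd(90, 9) = 9; 8 - 44 = -36, which IS divisible by 9, so compatible.
    Write x = 44 + 90·t and substitute into x ≡ 8 (mod 9): 90·t ≡ 8 − 44 = -36 (mod 9).
    Divide the congruence (and modulus) by g = 9: 10·t ≡ -4 (mod 1).
    Modulo 1 every t works; take t = 0.
    Then x = 44 + 90·0 = 44, valid modulo lcm(90, 9) = 90: x ≡ 44 (mod 90).
Verify: 44 mod 18 = 8, 44 mod 10 = 4, 44 mod 9 = 8.

x ≡ 44 (mod 90).


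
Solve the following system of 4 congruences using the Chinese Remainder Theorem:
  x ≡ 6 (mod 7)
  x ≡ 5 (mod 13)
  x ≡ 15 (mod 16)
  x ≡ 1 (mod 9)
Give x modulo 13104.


Product of moduli M = 7 · 13 · 16 · 9 = 13104.
Merge one congruence at a time:
  Start: x ≡ 6 (mod 7).
  Combine with x ≡ 5 (mod 13); new modulus lcm = 91.
    Write x = 6 + 7·t and substitute into x ≡ 5 (mod 13): 7·t ≡ 5 − 6 = -1 (mod 13).
    Reduce coefficients mod 13: 7·t ≡ 12 (mod 13).
    The inverse of 7 mod 13 is 2 (since 7·2 = 14 = 1·13 + 1), so t ≡ 2·12 = 24 ≡ 11 (mod 13).
    Then x = 6 + 7·11 = 83, valid modulo lcm(7, 13) = 91: x ≡ 83 (mod 91).
  Combine with x ≡ 15 (mod 16); new modulus lcm = 1456.
    Write x = 83 + 91·t and substitute into x ≡ 15 (mod 16): 91·t ≡ 15 − 83 = -68 (mod 16).
    Reduce coefficients mod 16: 11·t ≡ 12 (mod 16).
    The inverse of 11 mod 16 is 3 (since 11·3 = 33 = 2·16 + 1), so t ≡ 3·12 = 36 ≡ 4 (mod 16).
    Then x = 83 + 91·4 = 447, valid modulo lcm(91, 16) = 1456: x ≡ 447 (mod 1456).
  Combine with x ≡ 1 (mod 9); new modulus lcm = 13104.
    Write x = 447 + 1456·t and substitute into x ≡ 1 (mod 9): 1456·t ≡ 1 − 447 = -446 (mod 9).
    Reduce coefficients mod 9: 7·t ≡ 4 (mod 9).
    The inverse of 7 mod 9 is 4 (since 7·4 = 28 = 3·9 + 1), so t ≡ 4·4 = 16 ≡ 7 (mod 9).
    Then x = 447 + 1456·7 = 10639, valid modulo lcm(1456, 9) = 13104: x ≡ 10639 (mod 13104).
Verify against each original: 10639 mod 7 = 6, 10639 mod 13 = 5, 10639 mod 16 = 15, 10639 mod 9 = 1.

x ≡ 10639 (mod 13104).


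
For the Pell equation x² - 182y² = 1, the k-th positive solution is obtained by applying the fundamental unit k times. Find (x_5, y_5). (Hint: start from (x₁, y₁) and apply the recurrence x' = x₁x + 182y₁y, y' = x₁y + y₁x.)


Step 1: Find the fundamental solution (x₁, y₁) of x² - 182y² = 1.
  Expand √182 as a continued fraction. a₀ = ⌊√182⌋ = 13; iterate m_{k+1} = d_k·a_k − m_k, d_{k+1} = (182 − m_{k+1}²)/d_k, a_{k+1} = ⌊(a₀ + m_{k+1})/d_{k+1}⌋ (starting m₀ = 0, d₀ = 1), with convergents p_k = a_k·p_{k-1} + p_{k-2}, q_k = a_k·q_{k-1} + q_{k-2} (p₋₁ = 1, q₋₁ = 0):
  k = 0: a₀ = 13; p₀/q₀ = 13/1; p₀² − 182·q₀² = 169 − 182 = -13.
  k = 1: m = 13, d = 13, a = ⌊(13 + 13)/13⌋ = 2; p/q = (2·13 + 1)/(2·1 + 0) = 27/2; p² − 182·q² = 729 − 728 = 1.
  The first convergent with p² − 182·q² = 1 gives the fundamental solution (x₁, y₁) = (27, 2).
Step 2: Apply the recurrence (x_{n+1}, y_{n+1}) = (x₁x_n + 182y₁y_n, x₁y_n + y₁x_n) repeatedly.
  From (x_1, y_1) = (27, 2): x_2 = 27·27 + 182·2·2 = 1457; y_2 = 27·2 + 2·27 = 108.
  From (x_2, y_2) = (1457, 108): x_3 = 27·1457 + 182·2·108 = 78651; y_3 = 27·108 + 2·1457 = 5830.
  From (x_3, y_3) = (78651, 5830): x_4 = 27·78651 + 182·2·5830 = 4245697; y_4 = 27·5830 + 2·78651 = 314712.
  From (x_4, y_4) = (4245697, 314712): x_5 = 27·4245697 + 182·2·314712 = 229188987; y_5 = 27·314712 + 2·4245697 = 16988618.
Step 3: Verify x_5² - 182·y_5² = 52527591762086169 - 52527591762086168 = 1 (should be 1). ✓

(x_1, y_1) = (27, 2); (x_5, y_5) = (229188987, 16988618).


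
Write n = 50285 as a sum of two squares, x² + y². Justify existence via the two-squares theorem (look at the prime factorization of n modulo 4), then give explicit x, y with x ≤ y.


Step 1: Factor n = 50285 = 5 · 89 · 113.
Step 2: Check the mod-4 condition on each prime factor: 5 ≡ 1 (mod 4), exponent 1; 89 ≡ 1 (mod 4), exponent 1; 113 ≡ 1 (mod 4), exponent 1.
All primes ≡ 3 (mod 4) appear to even exponent (or don't appear), so by the two-squares theorem n IS expressible as a sum of two squares.
Step 3: Build a representation. Here n = 5 · 89 · 113 is a product of primes ≡ 1 (mod 4). Each prime p ≡ 1 (mod 4) is itself a sum of two squares; find a² by testing p − a² for a perfect square:
  5: 5 − 1² = 4 = 2² ⇒ 5 = 1² + 2².
  89: 89 − 1² = 88, 89 − 2² = 85, 89 − 3² = 80, 89 − 4² = 73, 89 − 5² = 64 = 8² ⇒ 89 = 5² + 8².
  113: 113 − 1² = 112, 113 − 2² = 109, 113 − 3² = 104, 113 − 4² = 97, 113 − 5² = 88, 113 − 6² = 77, 113 − 7² = 64 = 8² ⇒ 113 = 7² + 8².
  Combine using the Brahmagupta–Fibonacci identity (a² + b²)(c² + d²) = (ac − bd)² + (ad + bc)² = (ac + bd)² + (ad − bc)²:
  5 · 89 = 445: from (1² + 2²)(5² + 8²), take (1·5 − 2·8, 1·8 + 2·5) = (5 − 16, 8 + 10) = (-11, 18); dropping signs (only squares matter) gives (11, 18); check 11² + 18² = 121 + 324 = 445 ✓.
  445 · 113 = 50285: from (11² + 18²)(7² + 8²), take (11·7 − 18·8, 11·8 + 18·7) = (77 − 144, 88 + 126) = (-67, 214); dropping signs (only squares matter) gives (67, 214); check 67² + 214² = 4489 + 45796 = 50285 ✓.
Step 4: Order so x ≤ y and verify: 67² + 214² = 4489 + 45796 = 50285 = n. ✓

n = 50285 = 67² + 214² (one valid representation with x ≤ y).


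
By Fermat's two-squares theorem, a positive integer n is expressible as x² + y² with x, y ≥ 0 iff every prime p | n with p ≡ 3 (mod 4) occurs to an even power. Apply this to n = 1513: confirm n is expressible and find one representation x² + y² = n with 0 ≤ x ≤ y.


Step 1: Factor n = 1513 = 17 · 89.
Step 2: Check the mod-4 condition on each prime factor: 17 ≡ 1 (mod 4), exponent 1; 89 ≡ 1 (mod 4), exponent 1.
All primes ≡ 3 (mod 4) appear to even exponent (or don't appear), so by the two-squares theorem n IS expressible as a sum of two squares.
Step 3: Build a representation. Here n = 17 · 89 is a product of primes ≡ 1 (mod 4). Each prime p ≡ 1 (mod 4) is itself a sum of two squares; find a² by testing p − a² for a perfect square:
  17: 17 − 1² = 16 = 4² ⇒ 17 = 1² + 4².
  89: 89 − 1² = 88, 89 − 2² = 85, 89 − 3² = 80, 89 − 4² = 73, 89 − 5² = 64 = 8² ⇒ 89 = 5² + 8².
  Combine using the Brahmagupta–Fibonacci identity (a² + b²)(c² + d²) = (ac − bd)² + (ad + bc)² = (ac + bd)² + (ad − bc)²:
  17 · 89 = 1513: from (1² + 4²)(5² + 8²), take (1·5 − 4·8, 1·8 + 4·5) = (5 − 32, 8 + 20) = (-27, 28); dropping signs (only squares matter) gives (27, 28); check 27² + 28² = 729 + 784 = 1513 ✓.
Step 4: Order so x ≤ y and verify: 27² + 28² = 729 + 784 = 1513 = n. ✓

n = 1513 = 27² + 28² (one valid representation with x ≤ y).


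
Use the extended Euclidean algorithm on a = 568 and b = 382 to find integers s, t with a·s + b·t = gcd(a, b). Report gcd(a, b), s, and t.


Euclidean algorithm on (568, 382) — divide until remainder is 0:
  568 = 1 · 382 + 186
  382 = 2 · 186 + 10
  186 = 18 · 10 + 6
  10 = 1 · 6 + 4
  6 = 1 · 4 + 2
  4 = 2 · 2 + 0
gcd(568, 382) = 2.
Track Bezout coefficients alongside the remainders: start with r₀ = 568 = a·1 + b·0 (s = 1, t = 0) and r₁ = 382 = a·0 + b·1 (s = 0, t = 1); each new remainder r_{k+1} = r_{k-1} − q_k·r_k inherits s_{k+1} = s_{k-1} − q_k·s_k, t_{k+1} = t_{k-1} − q_k·t_k, so r_k = a·s_k + b·t_k at every step:
  q = 1: r = 186, s = 1 − 1·0 = 1, t = 0 − 1·1 = -1  (check: 568·1 + 382·(-1) = 186)
  q = 2: r = 10, s = 0 − 2·1 = -2, t = 1 − 2·(-1) = 3  (check: 568·(-2) + 382·3 = 10)
  q = 18: r = 6, s = 1 − 18·(-2) = 37, t = -1 − 18·3 = -55  (check: 568·37 + 382·(-55) = 6)
  q = 1: r = 4, s = -2 − 1·37 = -39, t = 3 − 1·(-55) = 58  (check: 568·(-39) + 382·58 = 4)
  q = 1: r = 2, s = 37 − 1·(-39) = 76, t = -55 − 1·58 = -113  (check: 568·76 + 382·(-113) = 2)
The row with r = 2 (the gcd) gives the Bezout coefficients s = 76, t = -113.
Result: 568 · (76) + 382 · (-113) = 2.

gcd(568, 382) = 2; s = 76, t = -113 (check: 568·76 + 382·(-113) = 2).
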